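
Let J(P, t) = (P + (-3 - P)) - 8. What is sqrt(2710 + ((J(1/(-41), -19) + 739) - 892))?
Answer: sqrt(2546) ≈ 50.458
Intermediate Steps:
J(P, t) = -11 (J(P, t) = -3 - 8 = -11)
sqrt(2710 + ((J(1/(-41), -19) + 739) - 892)) = sqrt(2710 + ((-11 + 739) - 892)) = sqrt(2710 + (728 - 892)) = sqrt(2710 - 164) = sqrt(2546)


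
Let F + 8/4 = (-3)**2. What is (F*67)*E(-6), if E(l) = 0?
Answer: 0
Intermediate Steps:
F = 7 (F = -2 + (-3)**2 = -2 + 9 = 7)
(F*67)*E(-6) = (7*67)*0 = 469*0 = 0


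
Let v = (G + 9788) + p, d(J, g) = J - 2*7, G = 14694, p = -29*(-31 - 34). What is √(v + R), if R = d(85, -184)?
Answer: √26438 ≈ 162.60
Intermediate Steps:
p = 1885 (p = -29*(-65) = 1885)
d(J, g) = -14 + J (d(J, g) = J - 14 = -14 + J)
v = 26367 (v = (14694 + 9788) + 1885 = 24482 + 1885 = 26367)
R = 71 (R = -14 + 85 = 71)
√(v + R) = √(26367 + 71) = √26438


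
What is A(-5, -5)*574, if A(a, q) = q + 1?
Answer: -2296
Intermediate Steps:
A(a, q) = 1 + q
A(-5, -5)*574 = (1 - 5)*574 = -4*574 = -2296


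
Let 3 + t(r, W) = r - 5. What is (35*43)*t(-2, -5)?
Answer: -15050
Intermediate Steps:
t(r, W) = -8 + r (t(r, W) = -3 + (r - 5) = -3 + (-5 + r) = -8 + r)
(35*43)*t(-2, -5) = (35*43)*(-8 - 2) = 1505*(-10) = -15050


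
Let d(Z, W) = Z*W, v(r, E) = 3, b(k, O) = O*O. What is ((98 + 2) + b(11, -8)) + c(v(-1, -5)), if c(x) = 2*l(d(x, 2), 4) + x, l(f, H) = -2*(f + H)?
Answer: 127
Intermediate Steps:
b(k, O) = O²
d(Z, W) = W*Z
l(f, H) = -2*H - 2*f (l(f, H) = -2*(H + f) = -2*H - 2*f)
c(x) = -16 - 7*x (c(x) = 2*(-2*4 - 4*x) + x = 2*(-8 - 4*x) + x = (-16 - 8*x) + x = -16 - 7*x)
((98 + 2) + b(11, -8)) + c(v(-1, -5)) = ((98 + 2) + (-8)²) + (-16 - 7*3) = (100 + 64) + (-16 - 21) = 164 - 37 = 127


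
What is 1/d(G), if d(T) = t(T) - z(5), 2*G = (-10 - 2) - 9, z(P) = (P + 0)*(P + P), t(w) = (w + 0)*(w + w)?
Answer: 2/341 ≈ 0.0058651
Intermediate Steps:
t(w) = 2*w² (t(w) = w*(2*w) = 2*w²)
z(P) = 2*P² (z(P) = P*(2*P) = 2*P²)
G = -21/2 (G = ((-10 - 2) - 9)/2 = (-12 - 9)/2 = (½)*(-21) = -21/2 ≈ -10.500)
d(T) = -50 + 2*T² (d(T) = 2*T² - 2*5² = 2*T² - 2*25 = 2*T² - 1*50 = 2*T² - 50 = -50 + 2*T²)
1/d(G) = 1/(-50 + 2*(-21/2)²) = 1/(-50 + 2*(441/4)) = 1/(-50 + 441/2) = 1/(341/2) = 2/341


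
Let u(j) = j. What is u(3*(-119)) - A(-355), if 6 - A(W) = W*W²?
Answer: -44739238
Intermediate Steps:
A(W) = 6 - W³ (A(W) = 6 - W*W² = 6 - W³)
u(3*(-119)) - A(-355) = 3*(-119) - (6 - 1*(-355)³) = -357 - (6 - 1*(-44738875)) = -357 - (6 + 44738875) = -357 - 1*44738881 = -357 - 44738881 = -44739238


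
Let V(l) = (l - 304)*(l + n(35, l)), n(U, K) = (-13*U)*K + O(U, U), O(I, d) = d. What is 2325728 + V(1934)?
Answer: -1428815902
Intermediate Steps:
n(U, K) = U - 13*K*U (n(U, K) = (-13*U)*K + U = -13*K*U + U = U - 13*K*U)
V(l) = (-304 + l)*(35 - 454*l) (V(l) = (l - 304)*(l + 35*(1 - 13*l)) = (-304 + l)*(l + (35 - 455*l)) = (-304 + l)*(35 - 454*l))
2325728 + V(1934) = 2325728 + (-10640 - 454*1934² + 138051*1934) = 2325728 + (-10640 - 454*3740356 + 266990634) = 2325728 + (-10640 - 1698121624 + 266990634) = 2325728 - 1431141630 = -1428815902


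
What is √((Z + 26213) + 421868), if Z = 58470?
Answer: √506551 ≈ 711.72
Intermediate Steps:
√((Z + 26213) + 421868) = √((58470 + 26213) + 421868) = √(84683 + 421868) = √506551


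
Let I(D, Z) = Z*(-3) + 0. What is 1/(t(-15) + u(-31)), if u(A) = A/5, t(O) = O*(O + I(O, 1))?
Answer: 5/1319 ≈ 0.0037908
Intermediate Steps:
I(D, Z) = -3*Z (I(D, Z) = -3*Z + 0 = -3*Z)
t(O) = O*(-3 + O) (t(O) = O*(O - 3*1) = O*(O - 3) = O*(-3 + O))
u(A) = A/5 (u(A) = A*(⅕) = A/5)
1/(t(-15) + u(-31)) = 1/(-15*(-3 - 15) + (⅕)*(-31)) = 1/(-15*(-18) - 31/5) = 1/(270 - 31/5) = 1/(1319/5) = 5/1319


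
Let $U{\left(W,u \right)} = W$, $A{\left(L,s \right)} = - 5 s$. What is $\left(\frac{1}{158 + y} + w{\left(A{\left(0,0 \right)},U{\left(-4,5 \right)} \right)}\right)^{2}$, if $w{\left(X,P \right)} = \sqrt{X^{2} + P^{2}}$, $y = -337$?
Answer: $\frac{511225}{32041} \approx 15.955$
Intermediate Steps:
$w{\left(X,P \right)} = \sqrt{P^{2} + X^{2}}$
$\left(\frac{1}{158 + y} + w{\left(A{\left(0,0 \right)},U{\left(-4,5 \right)} \right)}\right)^{2} = \left(\frac{1}{158 - 337} + \sqrt{\left(-4\right)^{2} + \left(\left(-5\right) 0\right)^{2}}\right)^{2} = \left(\frac{1}{-179} + \sqrt{16 + 0^{2}}\right)^{2} = \left(- \frac{1}{179} + \sqrt{16 + 0}\right)^{2} = \left(- \frac{1}{179} + \sqrt{16}\right)^{2} = \left(- \frac{1}{179} + 4\right)^{2} = \left(\frac{715}{179}\right)^{2} = \frac{511225}{32041}$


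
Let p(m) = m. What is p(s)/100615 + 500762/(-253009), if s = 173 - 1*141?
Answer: -50376072342/25456500535 ≈ -1.9789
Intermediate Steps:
s = 32 (s = 173 - 141 = 32)
p(s)/100615 + 500762/(-253009) = 32/100615 + 500762/(-253009) = 32*(1/100615) + 500762*(-1/253009) = 32/100615 - 500762/253009 = -50376072342/25456500535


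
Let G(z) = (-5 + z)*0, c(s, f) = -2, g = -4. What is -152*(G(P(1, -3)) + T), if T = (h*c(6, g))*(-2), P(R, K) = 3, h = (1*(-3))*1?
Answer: 1824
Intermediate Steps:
h = -3 (h = -3*1 = -3)
T = -12 (T = -3*(-2)*(-2) = 6*(-2) = -12)
G(z) = 0
-152*(G(P(1, -3)) + T) = -152*(0 - 12) = -152*(-12) = 1824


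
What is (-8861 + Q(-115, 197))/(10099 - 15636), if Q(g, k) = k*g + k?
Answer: 31319/5537 ≈ 5.6563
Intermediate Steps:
Q(g, k) = k + g*k (Q(g, k) = g*k + k = k + g*k)
(-8861 + Q(-115, 197))/(10099 - 15636) = (-8861 + 197*(1 - 115))/(10099 - 15636) = (-8861 + 197*(-114))/(-5537) = (-8861 - 22458)*(-1/5537) = -31319*(-1/5537) = 31319/5537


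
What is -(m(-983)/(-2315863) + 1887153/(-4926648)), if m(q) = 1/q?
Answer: 1432030403458563/3738493768777064 ≈ 0.38305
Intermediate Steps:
-(m(-983)/(-2315863) + 1887153/(-4926648)) = -(1/(-983*(-2315863)) + 1887153/(-4926648)) = -(-1/983*(-1/2315863) + 1887153*(-1/4926648)) = -(1/2276493329 - 629051/1642216) = -1*(-1432030403458563/3738493768777064) = 1432030403458563/3738493768777064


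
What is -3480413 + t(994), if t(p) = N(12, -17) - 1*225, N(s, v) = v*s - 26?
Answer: -3480868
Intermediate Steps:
N(s, v) = -26 + s*v (N(s, v) = s*v - 26 = -26 + s*v)
t(p) = -455 (t(p) = (-26 + 12*(-17)) - 1*225 = (-26 - 204) - 225 = -230 - 225 = -455)
-3480413 + t(994) = -3480413 - 455 = -3480868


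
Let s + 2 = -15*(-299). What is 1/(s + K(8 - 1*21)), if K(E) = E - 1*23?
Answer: 1/4447 ≈ 0.00022487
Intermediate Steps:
K(E) = -23 + E (K(E) = E - 23 = -23 + E)
s = 4483 (s = -2 - 15*(-299) = -2 + 4485 = 4483)
1/(s + K(8 - 1*21)) = 1/(4483 + (-23 + (8 - 1*21))) = 1/(4483 + (-23 + (8 - 21))) = 1/(4483 + (-23 - 13)) = 1/(4483 - 36) = 1/4447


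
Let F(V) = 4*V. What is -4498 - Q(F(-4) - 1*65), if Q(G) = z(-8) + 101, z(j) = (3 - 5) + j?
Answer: -4589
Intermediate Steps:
z(j) = -2 + j
Q(G) = 91 (Q(G) = (-2 - 8) + 101 = -10 + 101 = 91)
-4498 - Q(F(-4) - 1*65) = -4498 - 1*91 = -4498 - 91 = -4589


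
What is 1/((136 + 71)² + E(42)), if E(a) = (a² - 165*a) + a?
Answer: 1/37725 ≈ 2.6508e-5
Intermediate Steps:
E(a) = a² - 164*a
1/((136 + 71)² + E(42)) = 1/((136 + 71)² + 42*(-164 + 42)) = 1/(207² + 42*(-122)) = 1/(42849 - 5124) = 1/37725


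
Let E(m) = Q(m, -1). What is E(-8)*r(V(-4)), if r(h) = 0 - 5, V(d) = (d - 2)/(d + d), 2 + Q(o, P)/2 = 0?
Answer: 20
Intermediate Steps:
Q(o, P) = -4 (Q(o, P) = -4 + 2*0 = -4 + 0 = -4)
V(d) = (-2 + d)/(2*d) (V(d) = (-2 + d)/((2*d)) = (-2 + d)*(1/(2*d)) = (-2 + d)/(2*d))
E(m) = -4
r(h) = -5
E(-8)*r(V(-4)) = -4*(-5) = 20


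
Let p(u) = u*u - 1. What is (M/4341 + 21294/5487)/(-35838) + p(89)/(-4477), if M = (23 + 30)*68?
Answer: -9312994410799/5264037626067 ≈ -1.7692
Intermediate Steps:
M = 3604 (M = 53*68 = 3604)
p(u) = -1 + u² (p(u) = u² - 1 = -1 + u²)
(M/4341 + 21294/5487)/(-35838) + p(89)/(-4477) = (3604/4341 + 21294/5487)/(-35838) + (-1 + 89²)/(-4477) = (3604*(1/4341) + 21294*(1/5487))*(-1/35838) + (-1 + 7921)*(-1/4477) = (3604/4341 + 7098/1829)*(-1/35838) + 7920*(-1/4477) = (37404134/7939689)*(-1/35838) - 720/407 = -18702067/142271287191 - 720/407 = -9312994410799/5264037626067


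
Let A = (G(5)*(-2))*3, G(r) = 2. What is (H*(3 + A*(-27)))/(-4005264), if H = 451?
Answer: -49159/1335088 ≈ -0.036821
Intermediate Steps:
A = -12 (A = (2*(-2))*3 = -4*3 = -12)
(H*(3 + A*(-27)))/(-4005264) = (451*(3 - 12*(-27)))/(-4005264) = (451*(3 + 324))*(-1/4005264) = (451*327)*(-1/4005264) = 147477*(-1/4005264) = -49159/1335088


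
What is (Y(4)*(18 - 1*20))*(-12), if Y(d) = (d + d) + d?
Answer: 288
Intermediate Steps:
Y(d) = 3*d (Y(d) = 2*d + d = 3*d)
(Y(4)*(18 - 1*20))*(-12) = ((3*4)*(18 - 1*20))*(-12) = (12*(18 - 20))*(-12) = (12*(-2))*(-12) = -24*(-12) = 288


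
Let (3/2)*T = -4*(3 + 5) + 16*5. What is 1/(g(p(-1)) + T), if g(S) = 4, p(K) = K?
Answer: 1/36 ≈ 0.027778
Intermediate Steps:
T = 32 (T = 2*(-4*(3 + 5) + 16*5)/3 = 2*(-4*8 + 80)/3 = 2*(-32 + 80)/3 = (⅔)*48 = 32)
1/(g(p(-1)) + T) = 1/(4 + 32) = 1/36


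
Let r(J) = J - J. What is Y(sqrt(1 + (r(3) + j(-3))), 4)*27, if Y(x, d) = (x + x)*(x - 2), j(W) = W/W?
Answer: 108 - 108*sqrt(2) ≈ -44.735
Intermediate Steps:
r(J) = 0
j(W) = 1
Y(x, d) = 2*x*(-2 + x) (Y(x, d) = (2*x)*(-2 + x) = 2*x*(-2 + x))
Y(sqrt(1 + (r(3) + j(-3))), 4)*27 = (2*sqrt(1 + (0 + 1))*(-2 + sqrt(1 + (0 + 1))))*27 = (2*sqrt(1 + 1)*(-2 + sqrt(1 + 1)))*27 = (2*sqrt(2)*(-2 + sqrt(2)))*27 = 54*sqrt(2)*(-2 + sqrt(2))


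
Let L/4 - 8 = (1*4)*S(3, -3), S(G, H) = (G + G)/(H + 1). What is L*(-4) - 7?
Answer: 57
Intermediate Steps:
S(G, H) = 2*G/(1 + H) (S(G, H) = (2*G)/(1 + H) = 2*G/(1 + H))
L = -16 (L = 32 + 4*((1*4)*(2*3/(1 - 3))) = 32 + 4*(4*(2*3/(-2))) = 32 + 4*(4*(2*3*(-1/2))) = 32 + 4*(4*(-3)) = 32 + 4*(-12) = 32 - 48 = -16)
L*(-4) - 7 = -16*(-4) - 7 = 64 - 7 = 57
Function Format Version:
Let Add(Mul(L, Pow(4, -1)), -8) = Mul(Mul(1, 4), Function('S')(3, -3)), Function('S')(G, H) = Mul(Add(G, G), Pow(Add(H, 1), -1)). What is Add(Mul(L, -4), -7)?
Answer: 57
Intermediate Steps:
Function('S')(G, H) = Mul(2, G, Pow(Add(1, H), -1)) (Function('S')(G, H) = Mul(Mul(2, G), Pow(Add(1, H), -1)) = Mul(2, G, Pow(Add(1, H), -1)))
L = -16 (L = Add(32, Mul(4, Mul(Mul(1, 4), Mul(2, 3, Pow(Add(1, -3), -1))))) = Add(32, Mul(4, Mul(4, Mul(2, 3, Pow(-2, -1))))) = Add(32, Mul(4, Mul(4, Mul(2, 3, Rational(-1, 2))))) = Add(32, Mul(4, Mul(4, -3))) = Add(32, Mul(4, -12)) = Add(32, -48) = -16)
Add(Mul(L, -4), -7) = Add(Mul(-16, -4), -7) = Add(64, -7) = 57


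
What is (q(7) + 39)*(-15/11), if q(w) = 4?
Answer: -645/11 ≈ -58.636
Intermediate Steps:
(q(7) + 39)*(-15/11) = (4 + 39)*(-15/11) = 43*(-15*1/11) = 43*(-15/11) = -645/11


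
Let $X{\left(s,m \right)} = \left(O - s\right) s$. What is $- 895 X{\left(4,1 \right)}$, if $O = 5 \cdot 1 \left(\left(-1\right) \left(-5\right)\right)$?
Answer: $-75180$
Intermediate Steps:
$O = 25$ ($O = 5 \cdot 5 = 25$)
$X{\left(s,m \right)} = s \left(25 - s\right)$ ($X{\left(s,m \right)} = \left(25 - s\right) s = s \left(25 - s\right)$)
$- 895 X{\left(4,1 \right)} = - 895 \cdot 4 \left(25 - 4\right) = - 895 \cdot 4 \cdot 21 = \left(-895\right) 84 = -75180$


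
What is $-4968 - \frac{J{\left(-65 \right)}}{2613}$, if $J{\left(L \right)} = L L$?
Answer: $- \frac{998893}{201} \approx -4969.6$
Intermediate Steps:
$J{\left(L \right)} = L^{2}$
$-4968 - \frac{J{\left(-65 \right)}}{2613} = -4968 - \frac{\left(-65\right)^{2}}{2613} = -4968 - 4225 \cdot \frac{1}{2613} = -4968 - \frac{325}{201} = - \frac{998893}{201}$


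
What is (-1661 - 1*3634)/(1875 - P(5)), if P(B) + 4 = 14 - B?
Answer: -1059/374 ≈ -2.8316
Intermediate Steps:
P(B) = 10 - B (P(B) = -4 + (14 - B) = 10 - B)
(-1661 - 1*3634)/(1875 - P(5)) = (-1661 - 1*3634)/(1875 - (10 - 1*5)) = (-1661 - 3634)/(1875 - (10 - 5)) = -5295/(1875 - 1*5) = -5295/(1875 - 5) = -5295/1870 = -5295*1/1870 = -1059/374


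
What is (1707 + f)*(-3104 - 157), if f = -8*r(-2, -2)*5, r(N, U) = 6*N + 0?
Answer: -7131807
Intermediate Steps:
r(N, U) = 6*N
f = 480 (f = -48*(-2)*5 = -8*(-12)*5 = 96*5 = 480)
(1707 + f)*(-3104 - 157) = (1707 + 480)*(-3104 - 157) = 2187*(-3261) = -7131807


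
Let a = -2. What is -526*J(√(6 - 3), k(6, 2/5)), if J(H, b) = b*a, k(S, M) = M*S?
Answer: 12624/5 ≈ 2524.8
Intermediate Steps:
J(H, b) = -2*b (J(H, b) = b*(-2) = -2*b)
-526*J(√(6 - 3), k(6, 2/5)) = -(-1052)*(2/5)*6 = -(-1052)*(2*(⅕))*6 = -(-1052)*(⅖)*6 = -(-1052)*12/5 = -526*(-24/5) = 12624/5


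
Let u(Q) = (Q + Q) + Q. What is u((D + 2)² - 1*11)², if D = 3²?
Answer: 108900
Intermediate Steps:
D = 9
u(Q) = 3*Q (u(Q) = 2*Q + Q = 3*Q)
u((D + 2)² - 1*11)² = (3*((9 + 2)² - 1*11))² = (3*(11² - 11))² = (3*(121 - 11))² = (3*110)² = 330² = 108900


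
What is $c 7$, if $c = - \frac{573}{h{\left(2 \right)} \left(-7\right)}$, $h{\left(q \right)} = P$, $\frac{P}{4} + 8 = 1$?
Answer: $- \frac{573}{28} \approx -20.464$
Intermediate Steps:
$P = -28$ ($P = -32 + 4 \cdot 1 = -32 + 4 = -28$)
$h{\left(q \right)} = -28$
$c = - \frac{573}{196}$ ($c = - \frac{573}{\left(-28\right) \left(-7\right)} = - \frac{573}{196} \approx -2.9235$)
$c 7 = \left(- \frac{573}{196}\right) 7 = - \frac{573}{28}$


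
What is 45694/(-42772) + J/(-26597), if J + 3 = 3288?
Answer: -677914669/568803442 ≈ -1.1918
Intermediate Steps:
J = 3285 (J = -3 + 3288 = 3285)
45694/(-42772) + J/(-26597) = 45694/(-42772) + 3285/(-26597) = 45694*(-1/42772) + 3285*(-1/26597) = -22847/21386 - 3285/26597 = -677914669/568803442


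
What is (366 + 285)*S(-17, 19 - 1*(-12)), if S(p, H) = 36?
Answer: 23436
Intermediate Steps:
(366 + 285)*S(-17, 19 - 1*(-12)) = (366 + 285)*36 = 651*36 = 23436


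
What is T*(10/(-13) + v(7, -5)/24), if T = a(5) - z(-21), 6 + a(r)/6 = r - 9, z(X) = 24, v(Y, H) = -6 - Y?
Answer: 2863/26 ≈ 110.12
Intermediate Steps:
a(r) = -90 + 6*r (a(r) = -36 + 6*(r - 9) = -36 + 6*(-9 + r) = -36 + (-54 + 6*r) = -90 + 6*r)
T = -84 (T = (-90 + 6*5) - 1*24 = (-90 + 30) - 24 = -60 - 24 = -84)
T*(10/(-13) + v(7, -5)/24) = -84*(10/(-13) + (-6 - 1*7)/24) = -84*(10*(-1/13) + (-6 - 7)*(1/24)) = -84*(-10/13 - 13*1/24) = -84*(-10/13 - 13/24) = -84*(-409/312) = 2863/26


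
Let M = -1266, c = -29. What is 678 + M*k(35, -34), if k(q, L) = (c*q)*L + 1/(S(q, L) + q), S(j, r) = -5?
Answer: -218445121/5 ≈ -4.3689e+7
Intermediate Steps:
k(q, L) = 1/(-5 + q) - 29*L*q (k(q, L) = (-29*q)*L + 1/(-5 + q) = -29*L*q + 1/(-5 + q) = 1/(-5 + q) - 29*L*q)
678 + M*k(35, -34) = 678 - 1266*(1 - 29*(-34)*35**2 + 145*(-34)*35)/(-5 + 35) = 678 - 1266*(1 - 29*(-34)*1225 - 172550)/30 = 678 - 211*(1 + 1207850 - 172550)/5 = 678 - 211*1035301/5 = 678 - 1266*1035301/30 = 678 - 218448511/5 = -218445121/5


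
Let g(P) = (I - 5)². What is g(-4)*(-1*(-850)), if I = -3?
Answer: 54400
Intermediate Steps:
g(P) = 64 (g(P) = (-3 - 5)² = (-8)² = 64)
g(-4)*(-1*(-850)) = 64*(-1*(-850)) = 64*850 = 54400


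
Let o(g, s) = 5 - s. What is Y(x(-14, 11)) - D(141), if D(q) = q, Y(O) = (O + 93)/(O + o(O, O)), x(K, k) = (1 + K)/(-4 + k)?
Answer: -4297/35 ≈ -122.77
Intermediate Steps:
x(K, k) = (1 + K)/(-4 + k)
Y(O) = 93/5 + O/5 (Y(O) = (O + 93)/(O + (5 - O)) = (93 + O)/5 = (93 + O)*(⅕) = 93/5 + O/5)
Y(x(-14, 11)) - D(141) = (93/5 + ((1 - 14)/(-4 + 11))/5) - 1*141 = (93/5 + (-13/7)/5) - 141 = (93/5 + ((⅐)*(-13))/5) - 141 = (93/5 + (⅕)*(-13/7)) - 141 = (93/5 - 13/35) - 141 = 638/35 - 141 = -4297/35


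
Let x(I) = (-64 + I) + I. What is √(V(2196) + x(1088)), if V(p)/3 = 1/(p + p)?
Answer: √1131660654/732 ≈ 45.956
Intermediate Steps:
V(p) = 3/(2*p) (V(p) = 3/(p + p) = 3/((2*p)) = 3*(1/(2*p)) = 3/(2*p))
x(I) = -64 + 2*I
√(V(2196) + x(1088)) = √((3/2)/2196 + (-64 + 2*1088)) = √((3/2)*(1/2196) + (-64 + 2176)) = √(1/1464 + 2112) = √(3091969/1464) = √1131660654/732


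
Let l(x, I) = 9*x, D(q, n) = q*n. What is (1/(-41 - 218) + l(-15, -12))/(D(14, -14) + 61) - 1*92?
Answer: -3181814/34965 ≈ -91.000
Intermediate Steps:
D(q, n) = n*q
(1/(-41 - 218) + l(-15, -12))/(D(14, -14) + 61) - 1*92 = (1/(-41 - 218) + 9*(-15))/(-14*14 + 61) - 1*92 = (1/(-259) - 135)/(-196 + 61) - 92 = (-1/259 - 135)/(-135) - 92 = -34966/259*(-1/135) - 92 = 34966/34965 - 92 = -3181814/34965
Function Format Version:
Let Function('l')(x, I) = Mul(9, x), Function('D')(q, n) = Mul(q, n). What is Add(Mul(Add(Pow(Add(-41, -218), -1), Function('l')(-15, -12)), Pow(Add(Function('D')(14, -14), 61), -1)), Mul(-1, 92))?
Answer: Rational(-3181814, 34965) ≈ -91.000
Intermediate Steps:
Function('D')(q, n) = Mul(n, q)
Add(Mul(Add(Pow(Add(-41, -218), -1), Function('l')(-15, -12)), Pow(Add(Function('D')(14, -14), 61), -1)), Mul(-1, 92)) = Add(Mul(Add(Pow(Add(-41, -218), -1), Mul(9, -15)), Pow(Add(Mul(-14, 14), 61), -1)), Mul(-1, 92)) = Add(Mul(Add(Pow(-259, -1), -135), Pow(Add(-196, 61), -1)), -92) = Add(Mul(Add(Rational(-1, 259), -135), Pow(-135, -1)), -92) = Add(Mul(Rational(-34966, 259), Rational(-1, 135)), -92) = Add(Rational(34966, 34965), -92) = Rational(-3181814, 34965)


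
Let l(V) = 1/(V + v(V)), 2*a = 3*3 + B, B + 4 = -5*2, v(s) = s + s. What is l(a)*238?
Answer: -476/15 ≈ -31.733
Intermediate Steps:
v(s) = 2*s
B = -14 (B = -4 - 5*2 = -4 - 10 = -14)
a = -5/2 (a = (3*3 - 14)/2 = (9 - 14)/2 = (½)*(-5) = -5/2 ≈ -2.5000)
l(V) = 1/(3*V) (l(V) = 1/(V + 2*V) = 1/(3*V))
l(a)*238 = (1/(3*(-5/2)))*238 = ((⅓)*(-⅖))*238 = -2/15*238 = -476/15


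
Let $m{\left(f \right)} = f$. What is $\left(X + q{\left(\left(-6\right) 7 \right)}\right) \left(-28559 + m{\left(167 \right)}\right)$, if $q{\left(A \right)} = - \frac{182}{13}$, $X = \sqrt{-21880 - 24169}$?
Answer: $397488 - 28392 i \sqrt{46049} \approx 3.9749 \cdot 10^{5} - 6.0926 \cdot 10^{6} i$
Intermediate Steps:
$X = i \sqrt{46049}$ ($X = \sqrt{-46049} = i \sqrt{46049} \approx 214.59 i$)
$q{\left(A \right)} = -14$ ($q{\left(A \right)} = \left(-182\right) \frac{1}{13} = -14$)
$\left(X + q{\left(\left(-6\right) 7 \right)}\right) \left(-28559 + m{\left(167 \right)}\right) = \left(i \sqrt{46049} - 14\right) \left(-28559 + 167\right) = \left(-14 + i \sqrt{46049}\right) \left(-28392\right) = 397488 - 28392 i \sqrt{46049}$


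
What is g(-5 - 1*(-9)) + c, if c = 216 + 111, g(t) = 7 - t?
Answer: 330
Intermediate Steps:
c = 327
g(-5 - 1*(-9)) + c = (7 - (-5 - 1*(-9))) + 327 = (7 - (-5 + 9)) + 327 = (7 - 1*4) + 327 = (7 - 4) + 327 = 3 + 327 = 330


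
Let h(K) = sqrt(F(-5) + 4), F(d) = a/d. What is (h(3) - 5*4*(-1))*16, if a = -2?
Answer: 320 + 16*sqrt(110)/5 ≈ 353.56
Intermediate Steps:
F(d) = -2/d
h(K) = sqrt(110)/5 (h(K) = sqrt(-2/(-5) + 4) = sqrt(-2*(-1/5) + 4) = sqrt(2/5 + 4) = sqrt(22/5) = sqrt(110)/5)
(h(3) - 5*4*(-1))*16 = (sqrt(110)/5 - 5*4*(-1))*16 = (sqrt(110)/5 - 20*(-1))*16 = (sqrt(110)/5 + 20)*16 = (20 + sqrt(110)/5)*16 = 320 + 16*sqrt(110)/5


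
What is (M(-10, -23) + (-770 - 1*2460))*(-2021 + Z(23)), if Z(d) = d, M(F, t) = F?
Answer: 6473520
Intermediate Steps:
(M(-10, -23) + (-770 - 1*2460))*(-2021 + Z(23)) = (-10 + (-770 - 1*2460))*(-2021 + 23) = (-10 + (-770 - 2460))*(-1998) = (-10 - 3230)*(-1998) = -3240*(-1998) = 6473520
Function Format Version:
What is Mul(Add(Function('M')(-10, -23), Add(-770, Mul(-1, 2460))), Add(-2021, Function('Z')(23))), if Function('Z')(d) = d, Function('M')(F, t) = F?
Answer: 6473520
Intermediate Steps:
Mul(Add(Function('M')(-10, -23), Add(-770, Mul(-1, 2460))), Add(-2021, Function('Z')(23))) = Mul(Add(-10, Add(-770, Mul(-1, 2460))), Add(-2021, 23)) = Mul(Add(-10, Add(-770, -2460)), -1998) = Mul(Add(-10, -3230), -1998) = Mul(-3240, -1998) = 6473520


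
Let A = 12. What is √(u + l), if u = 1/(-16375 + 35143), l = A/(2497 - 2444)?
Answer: √14004748461/248676 ≈ 0.47589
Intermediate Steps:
l = 12/53 (l = 12/(2497 - 2444) = 12/53 ≈ 0.22642)
u = 1/18768 ≈ 5.3282e-5
√(u + l) = √(1/18768 + 12/53) = √(225269/994704) = √14004748461/248676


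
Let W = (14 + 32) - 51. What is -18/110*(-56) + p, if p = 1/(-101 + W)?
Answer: 53369/5830 ≈ 9.1542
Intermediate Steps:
W = -5 (W = 46 - 51 = -5)
p = -1/106 (p = 1/(-101 - 5) = 1/(-106) = -1/106 ≈ -0.0094340)
-18/110*(-56) + p = -18/110*(-56) - 1/106 = -18*1/110*(-56) - 1/106 = -9/55*(-56) - 1/106 = 504/55 - 1/106 = 53369/5830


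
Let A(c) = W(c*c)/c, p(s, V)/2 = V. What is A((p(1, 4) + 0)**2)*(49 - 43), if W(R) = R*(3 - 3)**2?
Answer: 0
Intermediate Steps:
p(s, V) = 2*V
W(R) = 0 (W(R) = R*0**2 = R*0 = 0)
A(c) = 0 (A(c) = 0/c = 0)
A((p(1, 4) + 0)**2)*(49 - 43) = 0*(49 - 43) = 0*6 = 0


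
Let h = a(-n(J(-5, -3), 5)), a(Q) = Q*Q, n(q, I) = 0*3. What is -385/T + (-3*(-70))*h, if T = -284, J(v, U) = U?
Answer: 385/284 ≈ 1.3556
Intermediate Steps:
n(q, I) = 0
a(Q) = Q²
h = 0 (h = (-1*0)² = 0² = 0)
-385/T + (-3*(-70))*h = -385/(-284) - 3*(-70)*0 = -385*(-1/284) + 210*0 = 385/284 + 0 = 385/284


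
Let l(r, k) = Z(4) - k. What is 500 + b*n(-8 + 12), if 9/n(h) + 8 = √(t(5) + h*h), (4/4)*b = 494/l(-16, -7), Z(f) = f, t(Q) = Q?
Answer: 200932/473 - 4446*√21/473 ≈ 381.73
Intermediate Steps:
l(r, k) = 4 - k
b = 494/11 (b = 494/(4 - 1*(-7)) = 494/(4 + 7) = 494/11 ≈ 44.909)
n(h) = 9/(-8 + √(5 + h²)) (n(h) = 9/(-8 + √(5 + h*h)) = 9/(-8 + √(5 + h²)))
500 + b*n(-8 + 12) = 500 + 494*(9/(-8 + √(5 + (-8 + 12)²)))/11 = 500 + 494*(9/(-8 + √(5 + 4²)))/11 = 500 + 494*(9/(-8 + √(5 + 16)))/11 = 500 + 494*(9/(-8 + √21))/11 = 500 + 4446/(11*(-8 + √21))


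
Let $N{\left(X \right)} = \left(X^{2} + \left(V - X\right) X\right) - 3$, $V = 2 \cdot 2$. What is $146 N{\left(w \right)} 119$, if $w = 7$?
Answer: $434350$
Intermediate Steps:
$V = 4$
$N{\left(X \right)} = -3 + X^{2} + X \left(4 - X\right)$ ($N{\left(X \right)} = \left(X^{2} + \left(4 - X\right) X\right) - 3 = \left(X^{2} + X \left(4 - X\right)\right) - 3 = -3 + X^{2} + X \left(4 - X\right)$)
$146 N{\left(w \right)} 119 = 146 \left(-3 + 4 \cdot 7\right) 119 = 146 \left(-3 + 28\right) 119 = 146 \cdot 25 \cdot 119 = 3650 \cdot 119 = 434350$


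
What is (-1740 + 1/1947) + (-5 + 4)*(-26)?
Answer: -3337157/1947 ≈ -1714.0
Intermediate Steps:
(-1740 + 1/1947) + (-5 + 4)*(-26) = (-1740 + 1/1947) - 1*(-26) = -3387779/1947 + 26 = -3337157/1947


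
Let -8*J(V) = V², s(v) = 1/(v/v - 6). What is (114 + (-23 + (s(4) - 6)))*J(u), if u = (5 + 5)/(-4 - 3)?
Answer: -1060/49 ≈ -21.633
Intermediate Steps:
s(v) = -⅕ (s(v) = 1/(1 - 6) = 1/(-5) = -⅕)
u = -10/7 (u = 10/(-7) = 10*(-⅐) = -10/7 ≈ -1.4286)
J(V) = -V²/8
(114 + (-23 + (s(4) - 6)))*J(u) = (114 + (-23 + (-⅕ - 6)))*(-(-10/7)²/8) = (114 + (-23 - 31/5))*(-⅛*100/49) = (114 - 146/5)*(-25/98) = (424/5)*(-25/98) = -1060/49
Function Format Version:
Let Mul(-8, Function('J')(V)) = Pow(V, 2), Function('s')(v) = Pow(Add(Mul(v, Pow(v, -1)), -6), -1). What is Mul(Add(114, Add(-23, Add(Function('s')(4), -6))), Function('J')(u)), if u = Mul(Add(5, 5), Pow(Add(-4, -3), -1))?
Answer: Rational(-1060, 49) ≈ -21.633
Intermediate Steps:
Function('s')(v) = Rational(-1, 5) (Function('s')(v) = Pow(Add(1, -6), -1) = Pow(-5, -1) = Rational(-1, 5))
u = Rational(-10, 7) (u = Mul(10, Pow(-7, -1)) = Mul(10, Rational(-1, 7)) = Rational(-10, 7) ≈ -1.4286)
Function('J')(V) = Mul(Rational(-1, 8), Pow(V, 2))
Mul(Add(114, Add(-23, Add(Function('s')(4), -6))), Function('J')(u)) = Mul(Add(114, Add(-23, Add(Rational(-1, 5), -6))), Mul(Rational(-1, 8), Pow(Rational(-10, 7), 2))) = Mul(Add(114, Add(-23, Rational(-31, 5))), Mul(Rational(-1, 8), Rational(100, 49))) = Mul(Add(114, Rational(-146, 5)), Rational(-25, 98)) = Mul(Rational(424, 5), Rational(-25, 98)) = Rational(-1060, 49)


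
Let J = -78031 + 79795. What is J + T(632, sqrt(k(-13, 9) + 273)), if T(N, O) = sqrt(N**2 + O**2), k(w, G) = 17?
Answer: 1764 + sqrt(399714) ≈ 2396.2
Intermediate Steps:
J = 1764
J + T(632, sqrt(k(-13, 9) + 273)) = 1764 + sqrt(632**2 + (sqrt(17 + 273))**2) = 1764 + sqrt(399424 + (sqrt(290))**2) = 1764 + sqrt(399424 + 290) = 1764 + sqrt(399714)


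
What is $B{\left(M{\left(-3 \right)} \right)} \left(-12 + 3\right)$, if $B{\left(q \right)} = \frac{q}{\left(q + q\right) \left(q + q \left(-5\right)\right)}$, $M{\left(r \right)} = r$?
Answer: $- \frac{3}{8} \approx -0.375$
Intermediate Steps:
$B{\left(q \right)} = - \frac{1}{8 q}$ ($B{\left(q \right)} = \frac{q}{2 q \left(q - 5 q\right)} = \frac{q}{2 q \left(- 4 q\right)} = \frac{q}{\left(-8\right) q^{2}} = q \left(- \frac{1}{8 q^{2}}\right) = - \frac{1}{8 q}$)
$B{\left(M{\left(-3 \right)} \right)} \left(-12 + 3\right) = - \frac{1}{8 \left(-3\right)} \left(-12 + 3\right) = \left(- \frac{1}{8}\right) \left(- \frac{1}{3}\right) \left(-9\right) = \frac{1}{24} \left(-9\right) = - \frac{3}{8}$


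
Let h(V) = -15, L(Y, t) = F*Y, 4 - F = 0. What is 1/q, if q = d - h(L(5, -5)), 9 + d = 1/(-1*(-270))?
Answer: 270/1621 ≈ 0.16656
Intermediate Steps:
F = 4 (F = 4 - 1*0 = 4 + 0 = 4)
L(Y, t) = 4*Y
d = -2429/270 (d = -9 + 1/(-1*(-270)) = -9 + 1/270 = -2429/270 ≈ -8.9963)
q = 1621/270 (q = -2429/270 - 1*(-15) = -2429/270 + 15 = 1621/270 ≈ 6.0037)
1/q = 1/(1621/270) = 270/1621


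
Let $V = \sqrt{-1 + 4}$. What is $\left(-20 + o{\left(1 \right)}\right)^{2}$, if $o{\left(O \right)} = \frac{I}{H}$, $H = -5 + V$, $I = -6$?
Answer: $\frac{42052}{121} - \frac{1230 \sqrt{3}}{121} \approx 329.93$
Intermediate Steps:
$V = \sqrt{3} \approx 1.732$
$H = -5 + \sqrt{3} \approx -3.2679$
$o{\left(O \right)} = - \frac{6}{-5 + \sqrt{3}}$
$\left(-20 + o{\left(1 \right)}\right)^{2} = \left(-20 + \left(\frac{15}{11} + \frac{3 \sqrt{3}}{11}\right)\right)^{2} = \left(- \frac{205}{11} + \frac{3 \sqrt{3}}{11}\right)^{2}$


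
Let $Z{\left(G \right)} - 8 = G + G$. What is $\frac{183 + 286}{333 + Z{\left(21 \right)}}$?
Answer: $\frac{469}{383} \approx 1.2245$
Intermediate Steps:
$Z{\left(G \right)} = 8 + 2 G$ ($Z{\left(G \right)} = 8 + \left(G + G\right) = 8 + 2 G$)
$\frac{183 + 286}{333 + Z{\left(21 \right)}} = \frac{183 + 286}{333 + \left(8 + 2 \cdot 21\right)} = \frac{469}{333 + \left(8 + 42\right)} = \frac{469}{333 + 50} = \frac{469}{383}$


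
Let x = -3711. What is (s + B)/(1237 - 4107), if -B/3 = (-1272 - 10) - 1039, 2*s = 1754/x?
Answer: -12919408/5325285 ≈ -2.4260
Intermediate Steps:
s = -877/3711 (s = (1754/(-3711))/2 = (1754*(-1/3711))/2 = (½)*(-1754/3711) = -877/3711 ≈ -0.23632)
B = 6963 (B = -3*((-1272 - 10) - 1039) = -3*(-1282 - 1039) = -3*(-2321) = 6963)
(s + B)/(1237 - 4107) = (-877/3711 + 6963)/(1237 - 4107) = (25838816/3711)/(-2870) = (25838816/3711)*(-1/2870) = -12919408/5325285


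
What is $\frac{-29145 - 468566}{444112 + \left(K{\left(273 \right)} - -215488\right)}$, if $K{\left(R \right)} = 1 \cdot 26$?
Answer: $- \frac{497711}{659626} \approx -0.75453$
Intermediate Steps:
$K{\left(R \right)} = 26$
$\frac{-29145 - 468566}{444112 + \left(K{\left(273 \right)} - -215488\right)} = \frac{-29145 - 468566}{444112 + \left(26 - -215488\right)} = - \frac{497711}{444112 + \left(26 + 215488\right)} = - \frac{497711}{444112 + 215514} = - \frac{497711}{659626}$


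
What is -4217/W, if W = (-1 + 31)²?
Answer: -4217/900 ≈ -4.6856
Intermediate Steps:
W = 900 (W = 30² = 900)
-4217/W = -4217/900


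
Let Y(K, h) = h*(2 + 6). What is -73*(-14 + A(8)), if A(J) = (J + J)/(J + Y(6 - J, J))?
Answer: 9052/9 ≈ 1005.8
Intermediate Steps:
Y(K, h) = 8*h (Y(K, h) = h*8 = 8*h)
A(J) = 2/9 (A(J) = (J + J)/(J + 8*J) = (2*J)/((9*J)) = (2*J)*(1/(9*J)) = 2/9)
-73*(-14 + A(8)) = -73*(-14 + 2/9) = -73*(-124/9) = 9052/9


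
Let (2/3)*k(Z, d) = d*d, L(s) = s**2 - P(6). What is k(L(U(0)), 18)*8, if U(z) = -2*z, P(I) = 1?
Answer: 3888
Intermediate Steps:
L(s) = -1 + s**2 (L(s) = s**2 - 1*1 = s**2 - 1 = -1 + s**2)
k(Z, d) = 3*d**2/2 (k(Z, d) = 3*(d*d)/2 = 3*d**2/2)
k(L(U(0)), 18)*8 = ((3/2)*18**2)*8 = ((3/2)*324)*8 = 486*8 = 3888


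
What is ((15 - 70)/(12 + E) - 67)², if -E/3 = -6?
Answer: 170569/36 ≈ 4738.0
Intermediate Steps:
E = 18 (E = -3*(-6) = 18)
((15 - 70)/(12 + E) - 67)² = ((15 - 70)/(12 + 18) - 67)² = (-55/30 - 67)² = (-55*1/30 - 67)² = (-11/6 - 67)² = (-413/6)² = 170569/36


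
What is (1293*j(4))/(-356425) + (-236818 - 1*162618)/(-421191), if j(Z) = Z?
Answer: 2645105216/2832509475 ≈ 0.93384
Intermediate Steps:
(1293*j(4))/(-356425) + (-236818 - 1*162618)/(-421191) = (1293*4)/(-356425) + (-236818 - 1*162618)/(-421191) = 5172*(-1/356425) + (-236818 - 162618)*(-1/421191) = -5172/356425 - 399436*(-1/421191) = -5172/356425 + 399436/421191 = 2645105216/2832509475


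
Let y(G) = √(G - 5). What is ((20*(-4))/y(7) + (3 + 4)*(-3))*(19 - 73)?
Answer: 1134 + 2160*√2 ≈ 4188.7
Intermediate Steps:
y(G) = √(-5 + G)
((20*(-4))/y(7) + (3 + 4)*(-3))*(19 - 73) = ((20*(-4))/(√(-5 + 7)) + (3 + 4)*(-3))*(19 - 73) = (-80*√2/2 + 7*(-3))*(-54) = (-40*√2 - 21)*(-54) = (-21 - 40*√2)*(-54) = 1134 + 2160*√2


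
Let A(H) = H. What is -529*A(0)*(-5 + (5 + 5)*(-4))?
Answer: 0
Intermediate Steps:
-529*A(0)*(-5 + (5 + 5)*(-4)) = -0*(-5 + (5 + 5)*(-4)) = -0*(-5 + 10*(-4)) = -0*(-5 - 40) = -0*(-45) = -529*0 = 0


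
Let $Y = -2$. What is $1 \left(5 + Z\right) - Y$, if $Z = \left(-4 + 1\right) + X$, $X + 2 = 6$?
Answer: $8$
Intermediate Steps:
$X = 4$ ($X = -2 + 6 = 4$)
$Z = 1$ ($Z = \left(-4 + 1\right) + 4 = -3 + 4 = 1$)
$1 \left(5 + Z\right) - Y = 1 \left(5 + 1\right) - -2 = 1 \cdot 6 + 2 = 6 + 2 = 8$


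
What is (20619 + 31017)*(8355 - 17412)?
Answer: -467667252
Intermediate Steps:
(20619 + 31017)*(8355 - 17412) = 51636*(-9057) = -467667252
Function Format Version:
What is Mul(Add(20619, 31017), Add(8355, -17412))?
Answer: -467667252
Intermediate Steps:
Mul(Add(20619, 31017), Add(8355, -17412)) = Mul(51636, -9057) = -467667252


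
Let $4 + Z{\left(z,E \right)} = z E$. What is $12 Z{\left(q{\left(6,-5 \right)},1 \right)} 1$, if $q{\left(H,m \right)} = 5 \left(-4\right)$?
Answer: $-288$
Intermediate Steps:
$q{\left(H,m \right)} = -20$
$Z{\left(z,E \right)} = -4 + E z$ ($Z{\left(z,E \right)} = -4 + z E = -4 + E z$)
$12 Z{\left(q{\left(6,-5 \right)},1 \right)} 1 = 12 \left(-4 + 1 \left(-20\right)\right) 1 = 12 \left(-4 - 20\right) 1 = 12 \left(-24\right) 1 = \left(-288\right) 1 = -288$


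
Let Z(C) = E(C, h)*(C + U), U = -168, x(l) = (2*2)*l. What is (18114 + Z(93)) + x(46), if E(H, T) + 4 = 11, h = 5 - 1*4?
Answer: 17773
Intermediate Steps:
h = 1 (h = 5 - 4 = 1)
E(H, T) = 7 (E(H, T) = -4 + 11 = 7)
x(l) = 4*l
Z(C) = -1176 + 7*C (Z(C) = 7*(C - 168) = 7*(-168 + C) = -1176 + 7*C)
(18114 + Z(93)) + x(46) = (18114 + (-1176 + 7*93)) + 4*46 = (18114 + (-1176 + 651)) + 184 = (18114 - 525) + 184 = 17589 + 184 = 17773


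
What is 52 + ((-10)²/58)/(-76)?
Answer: 57279/1102 ≈ 51.977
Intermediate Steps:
52 + ((-10)²/58)/(-76) = 52 - 25/(19*58) = 52 - 1/76*50/29 = 52 - 25/1102 = 57279/1102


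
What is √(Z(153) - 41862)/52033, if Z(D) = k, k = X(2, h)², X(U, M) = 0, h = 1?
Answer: I*√41862/52033 ≈ 0.0039322*I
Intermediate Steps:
k = 0 (k = 0² = 0)
Z(D) = 0
√(Z(153) - 41862)/52033 = √(0 - 41862)/52033 = √(-41862)*(1/52033) = (I*√41862)*(1/52033) = I*√41862/52033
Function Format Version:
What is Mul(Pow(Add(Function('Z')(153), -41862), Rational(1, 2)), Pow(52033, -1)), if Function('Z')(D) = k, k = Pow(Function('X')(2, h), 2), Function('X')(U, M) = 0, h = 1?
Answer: Mul(Rational(1, 52033), I, Pow(41862, Rational(1, 2))) ≈ Mul(0.0039322, I)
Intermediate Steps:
k = 0 (k = Pow(0, 2) = 0)
Function('Z')(D) = 0
Mul(Pow(Add(Function('Z')(153), -41862), Rational(1, 2)), Pow(52033, -1)) = Mul(Pow(Add(0, -41862), Rational(1, 2)), Pow(52033, -1)) = Mul(Pow(-41862, Rational(1, 2)), Rational(1, 52033)) = Mul(Mul(I, Pow(41862, Rational(1, 2))), Rational(1, 52033)) = Mul(Rational(1, 52033), I, Pow(41862, Rational(1, 2)))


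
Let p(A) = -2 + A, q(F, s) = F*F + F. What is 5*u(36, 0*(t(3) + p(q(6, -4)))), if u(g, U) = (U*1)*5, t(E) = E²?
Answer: 0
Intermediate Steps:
q(F, s) = F + F² (q(F, s) = F² + F = F + F²)
u(g, U) = 5*U (u(g, U) = U*5 = 5*U)
5*u(36, 0*(t(3) + p(q(6, -4)))) = 5*(5*(0*(3² + (-2 + 6*(1 + 6))))) = 5*(5*(0*(9 + (-2 + 6*7)))) = 5*(5*(0*(9 + (-2 + 42)))) = 5*(5*(0*(9 + 40))) = 5*(5*(0*49)) = 5*(5*0) = 5*0 = 0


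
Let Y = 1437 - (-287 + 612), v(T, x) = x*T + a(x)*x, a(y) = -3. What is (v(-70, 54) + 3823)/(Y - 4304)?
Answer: 17/456 ≈ 0.037281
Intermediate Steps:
v(T, x) = -3*x + T*x (v(T, x) = x*T - 3*x = T*x - 3*x = -3*x + T*x)
Y = 1112 (Y = 1437 - 1*325 = 1437 - 325 = 1112)
(v(-70, 54) + 3823)/(Y - 4304) = (54*(-3 - 70) + 3823)/(1112 - 4304) = (54*(-73) + 3823)/(-3192) = (-3942 + 3823)*(-1/3192) = -119*(-1/3192) = 17/456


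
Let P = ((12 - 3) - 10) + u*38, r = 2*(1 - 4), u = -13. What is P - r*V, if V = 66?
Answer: -99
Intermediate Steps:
r = -6 (r = 2*(-3) = -6)
P = -495 (P = ((12 - 3) - 10) - 13*38 = (9 - 10) - 494 = -1 - 494 = -495)
P - r*V = -495 - (-6)*66 = -495 - 1*(-396) = -495 + 396 = -99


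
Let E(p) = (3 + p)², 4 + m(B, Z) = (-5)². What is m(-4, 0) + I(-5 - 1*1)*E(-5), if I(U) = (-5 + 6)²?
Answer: 25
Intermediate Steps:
m(B, Z) = 21 (m(B, Z) = -4 + (-5)² = -4 + 25 = 21)
I(U) = 1 (I(U) = 1² = 1)
m(-4, 0) + I(-5 - 1*1)*E(-5) = 21 + 1*(3 - 5)² = 21 + 1*(-2)² = 21 + 1*4 = 21 + 4 = 25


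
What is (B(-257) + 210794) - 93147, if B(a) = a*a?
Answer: 183696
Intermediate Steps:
B(a) = a²
(B(-257) + 210794) - 93147 = ((-257)² + 210794) - 93147 = (66049 + 210794) - 93147 = 276843 - 93147 = 183696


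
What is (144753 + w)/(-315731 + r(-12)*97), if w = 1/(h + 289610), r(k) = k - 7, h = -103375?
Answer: -13479037478/29571696945 ≈ -0.45581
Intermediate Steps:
r(k) = -7 + k
w = 1/186235 (w = 1/(-103375 + 289610) = 1/186235 ≈ 5.3696e-6)
(144753 + w)/(-315731 + r(-12)*97) = (144753 + 1/186235)/(-315731 + (-7 - 12)*97) = 26958074956/(186235*(-315731 - 19*97)) = 26958074956/(186235*(-315731 - 1843)) = (26958074956/186235)/(-317574) = (26958074956/186235)*(-1/317574) = -13479037478/29571696945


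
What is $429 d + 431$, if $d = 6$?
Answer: $3005$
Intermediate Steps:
$429 d + 431 = 429 \cdot 6 + 431 = 2574 + 431 = 3005$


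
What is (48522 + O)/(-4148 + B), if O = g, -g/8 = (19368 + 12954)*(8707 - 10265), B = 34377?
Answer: 402909930/30229 ≈ 13329.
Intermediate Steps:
g = 402861408 (g = -8*(19368 + 12954)*(8707 - 10265) = -258576*(-1558) = -8*(-50357676) = 402861408)
O = 402861408
(48522 + O)/(-4148 + B) = (48522 + 402861408)/(-4148 + 34377) = 402909930/30229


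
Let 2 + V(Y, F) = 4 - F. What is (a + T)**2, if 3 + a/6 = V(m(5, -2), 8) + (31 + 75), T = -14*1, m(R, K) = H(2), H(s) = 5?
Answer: 322624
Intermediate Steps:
m(R, K) = 5
V(Y, F) = 2 - F (V(Y, F) = -2 + (4 - F) = 2 - F)
T = -14
a = 582 (a = -18 + 6*((2 - 1*8) + (31 + 75)) = -18 + 6*((2 - 8) + 106) = -18 + 6*(-6 + 106) = -18 + 6*100 = -18 + 600 = 582)
(a + T)**2 = (582 - 14)**2 = 568**2 = 322624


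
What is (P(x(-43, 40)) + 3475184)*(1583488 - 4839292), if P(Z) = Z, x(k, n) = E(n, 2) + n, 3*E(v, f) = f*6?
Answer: -11314661223312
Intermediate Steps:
E(v, f) = 2*f (E(v, f) = (f*6)/3 = (6*f)/3 = 2*f)
x(k, n) = 4 + n (x(k, n) = 2*2 + n = 4 + n)
(P(x(-43, 40)) + 3475184)*(1583488 - 4839292) = ((4 + 40) + 3475184)*(1583488 - 4839292) = (44 + 3475184)*(-3255804) = 3475228*(-3255804) = -11314661223312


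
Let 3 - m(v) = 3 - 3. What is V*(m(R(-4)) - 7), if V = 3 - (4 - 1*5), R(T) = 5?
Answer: -16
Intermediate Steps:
V = 4 (V = 3 - (4 - 5) = 3 - 1*(-1) = 3 + 1 = 4)
m(v) = 3 (m(v) = 3 - (3 - 3) = 3 - 1*0 = 3 + 0 = 3)
V*(m(R(-4)) - 7) = 4*(3 - 7) = 4*(-4) = -16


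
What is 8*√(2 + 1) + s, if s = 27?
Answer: 27 + 8*√3 ≈ 40.856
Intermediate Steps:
8*√(2 + 1) + s = 8*√(2 + 1) + 27 = 8*√3 + 27 = 27 + 8*√3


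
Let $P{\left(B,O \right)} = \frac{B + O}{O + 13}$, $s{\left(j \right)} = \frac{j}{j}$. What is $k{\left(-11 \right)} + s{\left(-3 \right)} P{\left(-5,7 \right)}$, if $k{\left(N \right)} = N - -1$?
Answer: $- \frac{99}{10} \approx -9.9$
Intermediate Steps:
$s{\left(j \right)} = 1$
$k{\left(N \right)} = 1 + N$ ($k{\left(N \right)} = N + 1 = 1 + N$)
$P{\left(B,O \right)} = \frac{B + O}{13 + O}$
$k{\left(-11 \right)} + s{\left(-3 \right)} P{\left(-5,7 \right)} = \left(1 - 11\right) + 1 \frac{-5 + 7}{13 + 7} = -10 + 1 \cdot \frac{1}{20} \cdot 2 = -10 + 1 \cdot \frac{1}{10} = -10 + \frac{1}{10} = - \frac{99}{10}$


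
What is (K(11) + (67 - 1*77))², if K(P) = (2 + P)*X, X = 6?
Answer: 4624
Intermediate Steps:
K(P) = 12 + 6*P (K(P) = (2 + P)*6 = 12 + 6*P)
(K(11) + (67 - 1*77))² = ((12 + 6*11) + (67 - 1*77))² = ((12 + 66) + (67 - 77))² = (78 - 10)² = 68² = 4624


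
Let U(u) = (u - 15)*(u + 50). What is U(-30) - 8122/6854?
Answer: -3088361/3427 ≈ -901.18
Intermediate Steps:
U(u) = (-15 + u)*(50 + u)
U(-30) - 8122/6854 = (-750 + (-30)² + 35*(-30)) - 8122/6854 = (-750 + 900 - 1050) - 8122/6854 = -900 - 1*4061/3427 = -900 - 4061/3427 = -3088361/3427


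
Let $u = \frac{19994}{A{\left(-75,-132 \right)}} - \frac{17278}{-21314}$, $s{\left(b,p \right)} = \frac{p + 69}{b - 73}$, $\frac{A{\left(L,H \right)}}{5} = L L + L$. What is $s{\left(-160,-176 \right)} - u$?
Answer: $- \frac{36930519257}{34452748875} \approx -1.0719$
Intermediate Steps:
$A{\left(L,H \right)} = 5 L + 5 L^{2}$ ($A{\left(L,H \right)} = 5 \left(L L + L\right) = 5 \left(L^{2} + L\right) = 5 \left(L + L^{2}\right) = 5 L + 5 L^{2}$)
$s{\left(b,p \right)} = \frac{69 + p}{-73 + b}$
$u = \frac{226404154}{147865875}$ ($u = \frac{19994}{5 \left(-75\right) \left(1 - 75\right)} - \frac{17278}{-21314} = \frac{19994}{5 \left(-75\right) \left(-74\right)} - - \frac{8639}{10657} = \frac{19994}{27750} + \frac{8639}{10657} = 19994 \cdot \frac{1}{27750} + \frac{8639}{10657} = \frac{9997}{13875} + \frac{8639}{10657} = \frac{226404154}{147865875} \approx 1.5311$)
$s{\left(-160,-176 \right)} - u = \frac{69 - 176}{-73 - 160} - \frac{226404154}{147865875} = \frac{1}{-233} \left(-107\right) - \frac{226404154}{147865875} = \left(- \frac{1}{233}\right) \left(-107\right) - \frac{226404154}{147865875} = \frac{107}{233} - \frac{226404154}{147865875} = - \frac{36930519257}{34452748875}$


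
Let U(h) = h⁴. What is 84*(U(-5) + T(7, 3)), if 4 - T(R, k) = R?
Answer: 52248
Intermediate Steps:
T(R, k) = 4 - R
84*(U(-5) + T(7, 3)) = 84*((-5)⁴ + (4 - 1*7)) = 84*(625 + (4 - 7)) = 84*(625 - 3) = 84*622 = 52248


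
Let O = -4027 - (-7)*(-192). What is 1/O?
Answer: -1/5371 ≈ -0.00018619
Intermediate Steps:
O = -5371 (O = -4027 - 1*1344 = -4027 - 1344 = -5371)
1/O = 1/(-5371) = -1/5371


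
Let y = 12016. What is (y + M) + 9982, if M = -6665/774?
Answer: 395809/18 ≈ 21989.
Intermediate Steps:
M = -155/18 (M = -6665*1/774 = -155/18 ≈ -8.6111)
(y + M) + 9982 = (12016 - 155/18) + 9982 = 216133/18 + 9982 = 395809/18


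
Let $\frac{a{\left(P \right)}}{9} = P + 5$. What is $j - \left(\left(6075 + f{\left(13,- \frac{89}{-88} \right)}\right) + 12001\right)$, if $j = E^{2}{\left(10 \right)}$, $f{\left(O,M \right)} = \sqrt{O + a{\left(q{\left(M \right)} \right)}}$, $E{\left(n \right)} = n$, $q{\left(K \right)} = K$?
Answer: $-17976 - \frac{\sqrt{129910}}{44} \approx -17984.0$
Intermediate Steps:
$a{\left(P \right)} = 45 + 9 P$ ($a{\left(P \right)} = 9 \left(P + 5\right) = 9 \left(5 + P\right) = 45 + 9 P$)
$f{\left(O,M \right)} = \sqrt{45 + O + 9 M}$ ($f{\left(O,M \right)} = \sqrt{O + \left(45 + 9 M\right)} = \sqrt{45 + O + 9 M}$)
$j = 100$ ($j = 10^{2} = 100$)
$j - \left(\left(6075 + f{\left(13,- \frac{89}{-88} \right)}\right) + 12001\right) = 100 - \left(\left(6075 + \sqrt{45 + 13 + 9 \left(- \frac{89}{-88}\right)}\right) + 12001\right) = 100 - \left(\left(6075 + \sqrt{45 + 13 + 9 \left(\left(-89\right) \left(- \frac{1}{88}\right)\right)}\right) + 12001\right) = 100 - \left(\left(6075 + \sqrt{45 + 13 + 9 \cdot \frac{89}{88}}\right) + 12001\right) = 100 - \left(\left(6075 + \sqrt{45 + 13 + \frac{801}{88}}\right) + 12001\right) = 100 - \left(\left(6075 + \sqrt{\frac{5905}{88}}\right) + 12001\right) = 100 - \left(\left(6075 + \frac{\sqrt{129910}}{44}\right) + 12001\right) = 100 - \left(18076 + \frac{\sqrt{129910}}{44}\right) = -17976 - \frac{\sqrt{129910}}{44}$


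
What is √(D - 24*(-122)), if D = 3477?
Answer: √6405 ≈ 80.031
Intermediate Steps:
√(D - 24*(-122)) = √(3477 - 24*(-122)) = √(3477 + 2928) = √6405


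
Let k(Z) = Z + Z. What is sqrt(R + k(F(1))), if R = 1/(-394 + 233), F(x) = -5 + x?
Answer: I*sqrt(207529)/161 ≈ 2.8295*I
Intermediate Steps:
k(Z) = 2*Z
R = -1/161 (R = 1/(-161) = -1/161 ≈ -0.0062112)
sqrt(R + k(F(1))) = sqrt(-1/161 + 2*(-5 + 1)) = sqrt(-1/161 + 2*(-4)) = sqrt(-1/161 - 8) = sqrt(-1289/161) = I*sqrt(207529)/161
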